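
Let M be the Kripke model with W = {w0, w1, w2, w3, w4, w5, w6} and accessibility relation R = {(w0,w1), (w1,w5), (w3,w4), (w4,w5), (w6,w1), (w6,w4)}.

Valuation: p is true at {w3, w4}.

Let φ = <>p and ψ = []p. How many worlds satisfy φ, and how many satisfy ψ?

For <>p:
w0: successors {w1}; p there: w1:F. ✗
w1: successors {w5}; p there: w5:F. ✗
w2: no successors, so <>p fails. ✗
w3: successors {w4}; p there: w4:T. ✓
w4: successors {w5}; p there: w5:F. ✗
w5: no successors, so <>p fails. ✗
w6: successors {w1, w4}; p there: w1:F, w4:T. ✓
— 2 worlds.
For []p:
w0: successors {w1}; p there: w1:F. ✗
w1: successors {w5}; p there: w5:F. ✗
w2: no successors, so []p holds vacuously. ✓
w3: successors {w4}; p there: w4:T. ✓
w4: successors {w5}; p there: w5:F. ✗
w5: no successors, so []p holds vacuously. ✓
w6: successors {w1, w4}; p there: w1:F, w4:T. ✗
— 3 worlds.

2 and 3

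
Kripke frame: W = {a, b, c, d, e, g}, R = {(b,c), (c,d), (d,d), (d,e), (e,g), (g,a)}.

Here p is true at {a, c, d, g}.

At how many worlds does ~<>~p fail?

a: <>~p is F. ✓
b: <>~p is F. ✓
c: <>~p is F. ✓
d: <>~p is T. ✗
e: <>~p is F. ✓
g: <>~p is F. ✓
Satisfying worlds: {a, b, c, e, g}.
So ~<>~p fails at the other 1 world.

1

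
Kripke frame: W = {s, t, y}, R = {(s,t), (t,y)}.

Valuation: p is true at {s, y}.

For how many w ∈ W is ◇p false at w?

2

s: successors {t}; p there: t:F. ✗
t: successors {y}; p there: y:T. ✓
y: no successors, so ◇p fails. ✗
Satisfying worlds: {t}.
So ◇p fails at the other 2 worlds.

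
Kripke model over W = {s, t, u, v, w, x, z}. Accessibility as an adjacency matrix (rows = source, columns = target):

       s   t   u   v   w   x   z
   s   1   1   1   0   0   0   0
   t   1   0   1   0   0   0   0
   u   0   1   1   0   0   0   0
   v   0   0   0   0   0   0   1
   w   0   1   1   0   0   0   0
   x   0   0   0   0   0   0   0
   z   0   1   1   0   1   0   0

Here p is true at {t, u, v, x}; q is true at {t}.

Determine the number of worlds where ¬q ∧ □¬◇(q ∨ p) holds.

1

s: ¬q is T, □¬◇(q ∨ p) is F. ✗
t: ¬q is F, □¬◇(q ∨ p) is F. ✗
u: ¬q is T, □¬◇(q ∨ p) is F. ✗
v: ¬q is T, □¬◇(q ∨ p) is F. ✗
w: ¬q is T, □¬◇(q ∨ p) is F. ✗
x: ¬q is T, □¬◇(q ∨ p) is T. ✓
z: ¬q is T, □¬◇(q ∨ p) is F. ✗
Satisfying worlds: {x}.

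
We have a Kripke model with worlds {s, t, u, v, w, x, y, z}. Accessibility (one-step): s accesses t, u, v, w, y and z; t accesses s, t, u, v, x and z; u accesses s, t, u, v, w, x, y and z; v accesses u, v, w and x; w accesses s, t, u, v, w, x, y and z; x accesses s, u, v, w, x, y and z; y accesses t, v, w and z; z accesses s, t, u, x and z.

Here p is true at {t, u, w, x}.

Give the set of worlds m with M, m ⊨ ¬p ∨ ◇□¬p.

{s, v, y, z}

s: ¬p is T, ◇□¬p is F. ✓
t: ¬p is F, ◇□¬p is F. ✗
u: ¬p is F, ◇□¬p is F. ✗
v: ¬p is T, ◇□¬p is F. ✓
w: ¬p is F, ◇□¬p is F. ✗
x: ¬p is F, ◇□¬p is F. ✗
y: ¬p is T, ◇□¬p is F. ✓
z: ¬p is T, ◇□¬p is F. ✓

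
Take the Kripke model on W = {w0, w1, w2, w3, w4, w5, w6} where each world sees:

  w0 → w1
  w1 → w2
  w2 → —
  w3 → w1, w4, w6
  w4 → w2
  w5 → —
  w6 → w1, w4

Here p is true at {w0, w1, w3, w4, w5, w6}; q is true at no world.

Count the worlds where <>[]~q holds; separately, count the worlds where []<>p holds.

5 and 2

For <>[]~q:
w0: successors {w1}; []~q there: w1:T. ✓
w1: successors {w2}; []~q there: w2:T. ✓
w2: no successors, so <>[]~q fails. ✗
w3: successors {w1, w4, w6}; []~q there: w1:T, w4:T, w6:T. ✓
w4: successors {w2}; []~q there: w2:T. ✓
w5: no successors, so <>[]~q fails. ✗
w6: successors {w1, w4}; []~q there: w1:T, w4:T. ✓
— 5 worlds.
For []<>p:
w0: successors {w1}; <>p there: w1:F. ✗
w1: successors {w2}; <>p there: w2:F. ✗
w2: no successors, so []<>p holds vacuously. ✓
w3: successors {w1, w4, w6}; <>p there: w1:F, w4:F, w6:T. ✗
w4: successors {w2}; <>p there: w2:F. ✗
w5: no successors, so []<>p holds vacuously. ✓
w6: successors {w1, w4}; <>p there: w1:F, w4:F. ✗
— 2 worlds.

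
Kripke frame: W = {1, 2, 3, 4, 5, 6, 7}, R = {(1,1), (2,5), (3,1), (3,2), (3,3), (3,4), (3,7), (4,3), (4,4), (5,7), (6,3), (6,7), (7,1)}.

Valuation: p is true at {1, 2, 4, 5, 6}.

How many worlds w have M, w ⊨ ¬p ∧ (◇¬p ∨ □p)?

2

1: ¬p is F, ◇¬p ∨ □p is T. ✗
2: ¬p is F, ◇¬p ∨ □p is T. ✗
3: ¬p is T, ◇¬p ∨ □p is T. ✓
4: ¬p is F, ◇¬p ∨ □p is T. ✗
5: ¬p is F, ◇¬p ∨ □p is T. ✗
6: ¬p is F, ◇¬p ∨ □p is T. ✗
7: ¬p is T, ◇¬p ∨ □p is T. ✓
Satisfying worlds: {3, 7}.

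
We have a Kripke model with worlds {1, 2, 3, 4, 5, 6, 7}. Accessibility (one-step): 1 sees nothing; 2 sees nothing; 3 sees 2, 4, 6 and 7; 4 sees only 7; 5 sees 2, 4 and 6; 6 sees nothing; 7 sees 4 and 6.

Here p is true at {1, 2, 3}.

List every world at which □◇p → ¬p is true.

{3, 4, 5, 6, 7}

1: □◇p is T, ¬p is F. ✗
2: □◇p is T, ¬p is F. ✗
3: □◇p is F, ¬p is F. ✓
4: □◇p is F, ¬p is T. ✓
5: □◇p is F, ¬p is T. ✓
6: □◇p is T, ¬p is T. ✓
7: □◇p is F, ¬p is T. ✓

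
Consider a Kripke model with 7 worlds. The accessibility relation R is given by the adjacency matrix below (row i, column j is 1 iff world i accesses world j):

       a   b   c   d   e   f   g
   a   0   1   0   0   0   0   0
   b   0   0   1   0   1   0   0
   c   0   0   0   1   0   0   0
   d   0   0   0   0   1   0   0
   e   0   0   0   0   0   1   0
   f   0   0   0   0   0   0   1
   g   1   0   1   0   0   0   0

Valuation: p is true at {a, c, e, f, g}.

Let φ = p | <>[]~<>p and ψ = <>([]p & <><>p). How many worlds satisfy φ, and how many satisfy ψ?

For p | <>[]~<>p:
a: p is T, <>[]~<>p is F. ✓
b: p is F, <>[]~<>p is F. ✗
c: p is T, <>[]~<>p is F. ✓
d: p is F, <>[]~<>p is F. ✗
e: p is T, <>[]~<>p is F. ✓
f: p is T, <>[]~<>p is T. ✓
g: p is T, <>[]~<>p is F. ✓
— 5 worlds.
For <>([]p & <><>p):
a: successors {b}; []p & <><>p there: b:T. ✓
b: successors {c, e}; []p & <><>p there: c:F, e:T. ✓
c: successors {d}; []p & <><>p there: d:T. ✓
d: successors {e}; []p & <><>p there: e:T. ✓
e: successors {f}; []p & <><>p there: f:T. ✓
f: successors {g}; []p & <><>p there: g:F. ✗
g: successors {a, c}; []p & <><>p there: a:F, c:F. ✗
— 5 worlds.

5 and 5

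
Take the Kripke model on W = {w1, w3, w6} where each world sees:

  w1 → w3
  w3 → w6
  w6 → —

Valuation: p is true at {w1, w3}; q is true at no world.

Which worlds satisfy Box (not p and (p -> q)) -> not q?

{w1, w3, w6}

w1: Box (not p and (p -> q)) is F, not q is T. ✓
w3: Box (not p and (p -> q)) is T, not q is T. ✓
w6: Box (not p and (p -> q)) is T, not q is T. ✓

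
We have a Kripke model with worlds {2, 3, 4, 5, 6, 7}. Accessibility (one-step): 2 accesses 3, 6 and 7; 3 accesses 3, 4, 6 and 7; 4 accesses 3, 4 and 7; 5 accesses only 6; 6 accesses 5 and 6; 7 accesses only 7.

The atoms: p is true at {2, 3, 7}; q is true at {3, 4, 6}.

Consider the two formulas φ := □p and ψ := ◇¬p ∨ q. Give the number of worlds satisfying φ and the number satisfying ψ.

1 and 5

For □p:
2: successors {3, 6, 7}; p there: 3:T, 6:F, 7:T. ✗
3: successors {3, 4, 6, 7}; p there: 3:T, 4:F, 6:F, 7:T. ✗
4: successors {3, 4, 7}; p there: 3:T, 4:F, 7:T. ✗
5: successors {6}; p there: 6:F. ✗
6: successors {5, 6}; p there: 5:F, 6:F. ✗
7: successors {7}; p there: 7:T. ✓
— 1 world.
For ◇¬p ∨ q:
2: ◇¬p is T, q is F. ✓
3: ◇¬p is T, q is T. ✓
4: ◇¬p is T, q is T. ✓
5: ◇¬p is T, q is F. ✓
6: ◇¬p is T, q is T. ✓
7: ◇¬p is F, q is F. ✗
— 5 worlds.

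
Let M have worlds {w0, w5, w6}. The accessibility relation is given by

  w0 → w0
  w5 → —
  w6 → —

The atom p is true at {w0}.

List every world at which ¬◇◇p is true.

{w5, w6}

w0: ◇◇p is T. ✗
w5: ◇◇p is F. ✓
w6: ◇◇p is F. ✓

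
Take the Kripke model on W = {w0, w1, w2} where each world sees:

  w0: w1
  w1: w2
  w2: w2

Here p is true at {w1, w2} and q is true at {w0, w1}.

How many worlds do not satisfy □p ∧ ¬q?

w0: □p is T, ¬q is F. ✗
w1: □p is T, ¬q is F. ✗
w2: □p is T, ¬q is T. ✓
Satisfying worlds: {w2}.
So □p ∧ ¬q fails at the other 2 worlds.

2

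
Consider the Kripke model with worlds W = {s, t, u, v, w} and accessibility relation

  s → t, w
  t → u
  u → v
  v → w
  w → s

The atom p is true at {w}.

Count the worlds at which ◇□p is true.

s: successors {t, w}; □p there: t:F, w:F. ✗
t: successors {u}; □p there: u:F. ✗
u: successors {v}; □p there: v:T. ✓
v: successors {w}; □p there: w:F. ✗
w: successors {s}; □p there: s:F. ✗
Satisfying worlds: {u}.

1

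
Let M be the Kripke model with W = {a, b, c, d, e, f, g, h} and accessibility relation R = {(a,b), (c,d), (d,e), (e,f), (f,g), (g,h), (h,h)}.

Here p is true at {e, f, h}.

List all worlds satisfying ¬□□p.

{e}

a: □□p is T. ✗
b: □□p is T. ✗
c: □□p is T. ✗
d: □□p is T. ✗
e: □□p is F. ✓
f: □□p is T. ✗
g: □□p is T. ✗
h: □□p is T. ✗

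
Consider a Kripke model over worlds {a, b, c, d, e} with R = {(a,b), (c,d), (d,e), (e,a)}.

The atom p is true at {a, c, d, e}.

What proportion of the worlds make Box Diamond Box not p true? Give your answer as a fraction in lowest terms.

a: successors {b}; Diamond Box not p there: b:F. ✗
b: no successors, so Box Diamond Box not p holds vacuously. ✓
c: successors {d}; Diamond Box not p there: d:F. ✗
d: successors {e}; Diamond Box not p there: e:T. ✓
e: successors {a}; Diamond Box not p there: a:T. ✓
That's 3 of 5 worlds, so 3/5.

3/5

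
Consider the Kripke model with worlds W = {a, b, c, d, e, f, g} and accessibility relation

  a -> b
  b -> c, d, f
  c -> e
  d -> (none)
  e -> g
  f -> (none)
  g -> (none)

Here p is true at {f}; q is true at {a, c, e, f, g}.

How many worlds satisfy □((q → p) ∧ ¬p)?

4

a: successors {b}; (q → p) ∧ ¬p there: b:T. ✓
b: successors {c, d, f}; (q → p) ∧ ¬p there: c:F, d:T, f:F. ✗
c: successors {e}; (q → p) ∧ ¬p there: e:F. ✗
d: no successors, so □((q → p) ∧ ¬p) holds vacuously. ✓
e: successors {g}; (q → p) ∧ ¬p there: g:F. ✗
f: no successors, so □((q → p) ∧ ¬p) holds vacuously. ✓
g: no successors, so □((q → p) ∧ ¬p) holds vacuously. ✓
Satisfying worlds: {a, d, f, g}.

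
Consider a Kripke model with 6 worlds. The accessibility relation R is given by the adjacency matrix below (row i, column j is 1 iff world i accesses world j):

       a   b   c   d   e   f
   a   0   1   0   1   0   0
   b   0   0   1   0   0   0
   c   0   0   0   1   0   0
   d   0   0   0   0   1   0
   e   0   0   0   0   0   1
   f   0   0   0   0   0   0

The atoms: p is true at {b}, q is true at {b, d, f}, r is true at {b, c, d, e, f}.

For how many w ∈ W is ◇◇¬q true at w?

a: successors {b, d}; ◇¬q there: b:T, d:T. ✓
b: successors {c}; ◇¬q there: c:F. ✗
c: successors {d}; ◇¬q there: d:T. ✓
d: successors {e}; ◇¬q there: e:F. ✗
e: successors {f}; ◇¬q there: f:F. ✗
f: no successors, so ◇◇¬q fails. ✗
Satisfying worlds: {a, c}.

2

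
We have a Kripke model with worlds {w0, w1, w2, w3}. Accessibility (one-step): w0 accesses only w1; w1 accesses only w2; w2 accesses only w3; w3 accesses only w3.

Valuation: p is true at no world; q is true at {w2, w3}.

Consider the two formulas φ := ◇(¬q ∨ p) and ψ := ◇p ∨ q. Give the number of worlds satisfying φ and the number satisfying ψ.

For ◇(¬q ∨ p):
w0: successors {w1}; ¬q ∨ p there: w1:T. ✓
w1: successors {w2}; ¬q ∨ p there: w2:F. ✗
w2: successors {w3}; ¬q ∨ p there: w3:F. ✗
w3: successors {w3}; ¬q ∨ p there: w3:F. ✗
— 1 world.
For ◇p ∨ q:
w0: ◇p is F, q is F. ✗
w1: ◇p is F, q is F. ✗
w2: ◇p is F, q is T. ✓
w3: ◇p is F, q is T. ✓
— 2 worlds.

1 and 2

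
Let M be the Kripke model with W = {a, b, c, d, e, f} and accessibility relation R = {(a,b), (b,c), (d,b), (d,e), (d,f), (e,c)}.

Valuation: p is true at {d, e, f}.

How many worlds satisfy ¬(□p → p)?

a: □p → p is T. ✗
b: □p → p is T. ✗
c: □p → p is F. ✓
d: □p → p is T. ✗
e: □p → p is T. ✗
f: □p → p is T. ✗
Satisfying worlds: {c}.

1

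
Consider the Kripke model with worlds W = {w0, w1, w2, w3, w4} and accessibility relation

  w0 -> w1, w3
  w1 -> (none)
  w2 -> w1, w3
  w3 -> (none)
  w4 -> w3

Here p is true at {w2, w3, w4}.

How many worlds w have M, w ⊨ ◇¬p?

2

w0: successors {w1, w3}; ¬p there: w1:T, w3:F. ✓
w1: no successors, so ◇¬p fails. ✗
w2: successors {w1, w3}; ¬p there: w1:T, w3:F. ✓
w3: no successors, so ◇¬p fails. ✗
w4: successors {w3}; ¬p there: w3:F. ✗
Satisfying worlds: {w0, w2}.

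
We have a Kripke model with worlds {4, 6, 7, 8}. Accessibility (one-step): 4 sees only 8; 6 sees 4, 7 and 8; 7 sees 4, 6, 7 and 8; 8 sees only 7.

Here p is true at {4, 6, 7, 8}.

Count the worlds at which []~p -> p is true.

4

4: []~p is F, p is T. ✓
6: []~p is F, p is T. ✓
7: []~p is F, p is T. ✓
8: []~p is F, p is T. ✓
Satisfying worlds: {4, 6, 7, 8}.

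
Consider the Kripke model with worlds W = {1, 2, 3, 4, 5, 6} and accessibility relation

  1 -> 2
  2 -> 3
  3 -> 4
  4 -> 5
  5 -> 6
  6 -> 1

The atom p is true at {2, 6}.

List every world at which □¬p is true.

{2, 3, 4, 6}

1: successors {2}; ¬p there: 2:F. ✗
2: successors {3}; ¬p there: 3:T. ✓
3: successors {4}; ¬p there: 4:T. ✓
4: successors {5}; ¬p there: 5:T. ✓
5: successors {6}; ¬p there: 6:F. ✗
6: successors {1}; ¬p there: 1:T. ✓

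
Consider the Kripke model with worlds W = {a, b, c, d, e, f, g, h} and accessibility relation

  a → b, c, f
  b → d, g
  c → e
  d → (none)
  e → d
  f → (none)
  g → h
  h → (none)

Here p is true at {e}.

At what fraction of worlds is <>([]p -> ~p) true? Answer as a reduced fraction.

a: successors {b, c, f}; []p -> ~p there: b:T, c:T, f:T. ✓
b: successors {d, g}; []p -> ~p there: d:T, g:T. ✓
c: successors {e}; []p -> ~p there: e:T. ✓
d: no successors, so <>([]p -> ~p) fails. ✗
e: successors {d}; []p -> ~p there: d:T. ✓
f: no successors, so <>([]p -> ~p) fails. ✗
g: successors {h}; []p -> ~p there: h:T. ✓
h: no successors, so <>([]p -> ~p) fails. ✗
That's 5 of 8 worlds, so 5/8.

5/8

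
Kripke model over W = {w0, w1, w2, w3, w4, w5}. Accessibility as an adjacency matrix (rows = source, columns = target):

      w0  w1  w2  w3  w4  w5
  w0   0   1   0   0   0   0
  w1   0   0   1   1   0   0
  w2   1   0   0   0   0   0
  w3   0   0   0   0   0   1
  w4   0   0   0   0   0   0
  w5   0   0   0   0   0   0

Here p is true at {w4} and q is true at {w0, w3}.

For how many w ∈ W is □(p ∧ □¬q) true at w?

w0: successors {w1}; p ∧ □¬q there: w1:F. ✗
w1: successors {w2, w3}; p ∧ □¬q there: w2:F, w3:F. ✗
w2: successors {w0}; p ∧ □¬q there: w0:F. ✗
w3: successors {w5}; p ∧ □¬q there: w5:F. ✗
w4: no successors, so □(p ∧ □¬q) holds vacuously. ✓
w5: no successors, so □(p ∧ □¬q) holds vacuously. ✓
Satisfying worlds: {w4, w5}.

2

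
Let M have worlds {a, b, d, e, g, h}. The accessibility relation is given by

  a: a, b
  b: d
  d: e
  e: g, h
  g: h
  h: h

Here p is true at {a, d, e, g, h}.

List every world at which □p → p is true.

a: □p is F, p is T. ✓
b: □p is T, p is F. ✗
d: □p is T, p is T. ✓
e: □p is T, p is T. ✓
g: □p is T, p is T. ✓
h: □p is T, p is T. ✓

{a, d, e, g, h}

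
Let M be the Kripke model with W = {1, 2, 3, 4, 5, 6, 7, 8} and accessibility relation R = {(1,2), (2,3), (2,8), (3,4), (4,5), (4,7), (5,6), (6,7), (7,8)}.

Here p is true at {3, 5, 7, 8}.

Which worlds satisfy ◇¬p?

1: successors {2}; ¬p there: 2:T. ✓
2: successors {3, 8}; ¬p there: 3:F, 8:F. ✗
3: successors {4}; ¬p there: 4:T. ✓
4: successors {5, 7}; ¬p there: 5:F, 7:F. ✗
5: successors {6}; ¬p there: 6:T. ✓
6: successors {7}; ¬p there: 7:F. ✗
7: successors {8}; ¬p there: 8:F. ✗
8: no successors, so ◇¬p fails. ✗

{1, 3, 5}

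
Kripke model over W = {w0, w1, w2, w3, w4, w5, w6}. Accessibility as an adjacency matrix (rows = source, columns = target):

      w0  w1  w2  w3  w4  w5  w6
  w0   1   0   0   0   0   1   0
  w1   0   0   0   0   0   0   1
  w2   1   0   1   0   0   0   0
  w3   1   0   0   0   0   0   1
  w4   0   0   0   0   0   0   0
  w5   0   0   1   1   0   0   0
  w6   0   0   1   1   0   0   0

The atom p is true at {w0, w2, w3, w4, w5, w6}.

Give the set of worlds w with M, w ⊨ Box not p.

{w4}

w0: successors {w0, w5}; not p there: w0:F, w5:F. ✗
w1: successors {w6}; not p there: w6:F. ✗
w2: successors {w0, w2}; not p there: w0:F, w2:F. ✗
w3: successors {w0, w6}; not p there: w0:F, w6:F. ✗
w4: no successors, so Box not p holds vacuously. ✓
w5: successors {w2, w3}; not p there: w2:F, w3:F. ✗
w6: successors {w2, w3}; not p there: w2:F, w3:F. ✗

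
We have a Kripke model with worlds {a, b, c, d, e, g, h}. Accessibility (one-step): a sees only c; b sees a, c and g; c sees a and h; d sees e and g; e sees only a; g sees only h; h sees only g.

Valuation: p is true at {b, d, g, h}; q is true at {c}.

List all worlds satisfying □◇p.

{a, g, h}

a: successors {c}; ◇p there: c:T. ✓
b: successors {a, c, g}; ◇p there: a:F, c:T, g:T. ✗
c: successors {a, h}; ◇p there: a:F, h:T. ✗
d: successors {e, g}; ◇p there: e:F, g:T. ✗
e: successors {a}; ◇p there: a:F. ✗
g: successors {h}; ◇p there: h:T. ✓
h: successors {g}; ◇p there: g:T. ✓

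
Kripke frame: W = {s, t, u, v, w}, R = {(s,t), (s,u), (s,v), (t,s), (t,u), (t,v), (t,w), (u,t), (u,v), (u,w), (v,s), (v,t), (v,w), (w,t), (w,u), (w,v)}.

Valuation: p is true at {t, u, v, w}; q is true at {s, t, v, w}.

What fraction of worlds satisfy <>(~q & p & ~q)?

s: successors {t, u, v}; ~q & p & ~q there: t:F, u:T, v:F. ✓
t: successors {s, u, v, w}; ~q & p & ~q there: s:F, u:T, v:F, w:F. ✓
u: successors {t, v, w}; ~q & p & ~q there: t:F, v:F, w:F. ✗
v: successors {s, t, w}; ~q & p & ~q there: s:F, t:F, w:F. ✗
w: successors {t, u, v}; ~q & p & ~q there: t:F, u:T, v:F. ✓
That's 3 of 5 worlds, so 3/5.

3/5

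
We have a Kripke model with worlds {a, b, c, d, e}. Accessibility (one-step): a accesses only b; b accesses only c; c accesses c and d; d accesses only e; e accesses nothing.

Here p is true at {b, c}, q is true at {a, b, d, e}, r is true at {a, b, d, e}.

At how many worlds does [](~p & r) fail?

a: successors {b}; ~p & r there: b:F. ✗
b: successors {c}; ~p & r there: c:F. ✗
c: successors {c, d}; ~p & r there: c:F, d:T. ✗
d: successors {e}; ~p & r there: e:T. ✓
e: no successors, so [](~p & r) holds vacuously. ✓
Satisfying worlds: {d, e}.
So [](~p & r) fails at the other 3 worlds.

3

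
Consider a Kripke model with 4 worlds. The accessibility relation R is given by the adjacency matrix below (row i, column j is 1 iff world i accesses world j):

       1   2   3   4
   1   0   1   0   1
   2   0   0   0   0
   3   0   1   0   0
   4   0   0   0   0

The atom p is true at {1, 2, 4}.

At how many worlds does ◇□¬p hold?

1: successors {2, 4}; □¬p there: 2:T, 4:T. ✓
2: no successors, so ◇□¬p fails. ✗
3: successors {2}; □¬p there: 2:T. ✓
4: no successors, so ◇□¬p fails. ✗
Satisfying worlds: {1, 3}.

2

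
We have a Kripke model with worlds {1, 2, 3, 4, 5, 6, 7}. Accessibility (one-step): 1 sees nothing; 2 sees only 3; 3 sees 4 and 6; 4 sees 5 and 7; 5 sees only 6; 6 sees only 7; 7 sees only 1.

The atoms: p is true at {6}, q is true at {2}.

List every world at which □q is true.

1: no successors, so □q holds vacuously. ✓
2: successors {3}; q there: 3:F. ✗
3: successors {4, 6}; q there: 4:F, 6:F. ✗
4: successors {5, 7}; q there: 5:F, 7:F. ✗
5: successors {6}; q there: 6:F. ✗
6: successors {7}; q there: 7:F. ✗
7: successors {1}; q there: 1:F. ✗

{1}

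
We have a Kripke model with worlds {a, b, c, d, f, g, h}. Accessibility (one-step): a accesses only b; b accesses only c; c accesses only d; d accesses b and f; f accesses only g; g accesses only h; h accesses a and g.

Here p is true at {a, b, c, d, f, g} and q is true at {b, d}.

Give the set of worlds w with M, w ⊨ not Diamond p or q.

{b, d, g}

a: not Diamond p is F, q is F. ✗
b: not Diamond p is F, q is T. ✓
c: not Diamond p is F, q is F. ✗
d: not Diamond p is F, q is T. ✓
f: not Diamond p is F, q is F. ✗
g: not Diamond p is T, q is F. ✓
h: not Diamond p is F, q is F. ✗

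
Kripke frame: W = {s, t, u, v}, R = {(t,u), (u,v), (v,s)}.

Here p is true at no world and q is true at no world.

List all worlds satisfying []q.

s: no successors, so []q holds vacuously. ✓
t: successors {u}; q there: u:F. ✗
u: successors {v}; q there: v:F. ✗
v: successors {s}; q there: s:F. ✗

{s}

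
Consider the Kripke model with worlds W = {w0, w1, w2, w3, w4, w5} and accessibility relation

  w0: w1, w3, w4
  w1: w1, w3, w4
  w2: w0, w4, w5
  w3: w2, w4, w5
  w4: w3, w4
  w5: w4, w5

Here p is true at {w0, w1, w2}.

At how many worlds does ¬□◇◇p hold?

3

w0: □◇◇p is T. ✗
w1: □◇◇p is T. ✗
w2: □◇◇p is F. ✓
w3: □◇◇p is F. ✓
w4: □◇◇p is T. ✗
w5: □◇◇p is F. ✓
Satisfying worlds: {w2, w3, w5}.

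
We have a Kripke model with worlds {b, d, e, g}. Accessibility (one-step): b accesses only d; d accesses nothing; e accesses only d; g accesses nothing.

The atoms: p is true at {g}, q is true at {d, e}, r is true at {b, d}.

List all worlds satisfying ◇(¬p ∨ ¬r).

{b, e}

b: successors {d}; ¬p ∨ ¬r there: d:T. ✓
d: no successors, so ◇(¬p ∨ ¬r) fails. ✗
e: successors {d}; ¬p ∨ ¬r there: d:T. ✓
g: no successors, so ◇(¬p ∨ ¬r) fails. ✗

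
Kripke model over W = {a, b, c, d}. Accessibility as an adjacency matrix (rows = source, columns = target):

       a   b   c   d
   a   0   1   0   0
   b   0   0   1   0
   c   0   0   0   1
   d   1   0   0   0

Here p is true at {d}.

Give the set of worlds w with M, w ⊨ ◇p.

a: successors {b}; p there: b:F. ✗
b: successors {c}; p there: c:F. ✗
c: successors {d}; p there: d:T. ✓
d: successors {a}; p there: a:F. ✗

{c}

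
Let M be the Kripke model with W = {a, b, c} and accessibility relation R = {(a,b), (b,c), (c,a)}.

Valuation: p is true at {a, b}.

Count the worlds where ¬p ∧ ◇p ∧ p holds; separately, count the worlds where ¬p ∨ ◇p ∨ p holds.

For ¬p ∧ ◇p ∧ p:
a: ¬p ∧ ◇p is F, p is T. ✗
b: ¬p ∧ ◇p is F, p is T. ✗
c: ¬p ∧ ◇p is T, p is F. ✗
— 0 worlds.
For ¬p ∨ ◇p ∨ p:
a: ¬p ∨ ◇p is T, p is T. ✓
b: ¬p ∨ ◇p is F, p is T. ✓
c: ¬p ∨ ◇p is T, p is F. ✓
— 3 worlds.

0 and 3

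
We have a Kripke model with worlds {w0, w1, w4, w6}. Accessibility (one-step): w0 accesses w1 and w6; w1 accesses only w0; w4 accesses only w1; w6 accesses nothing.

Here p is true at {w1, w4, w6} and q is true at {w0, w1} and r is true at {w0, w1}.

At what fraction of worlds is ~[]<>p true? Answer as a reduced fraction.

w0: []<>p is F. ✓
w1: []<>p is T. ✗
w4: []<>p is F. ✓
w6: []<>p is T. ✗
That's 2 of 4 worlds, so 2/4 = 1/2.

1/2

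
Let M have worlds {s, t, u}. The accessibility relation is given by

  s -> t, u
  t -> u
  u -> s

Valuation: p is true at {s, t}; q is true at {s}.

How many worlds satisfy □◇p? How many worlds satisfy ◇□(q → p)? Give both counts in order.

For □◇p:
s: successors {t, u}; ◇p there: t:F, u:T. ✗
t: successors {u}; ◇p there: u:T. ✓
u: successors {s}; ◇p there: s:T. ✓
— 2 worlds.
For ◇□(q → p):
s: successors {t, u}; □(q → p) there: t:T, u:T. ✓
t: successors {u}; □(q → p) there: u:T. ✓
u: successors {s}; □(q → p) there: s:T. ✓
— 3 worlds.

2 and 3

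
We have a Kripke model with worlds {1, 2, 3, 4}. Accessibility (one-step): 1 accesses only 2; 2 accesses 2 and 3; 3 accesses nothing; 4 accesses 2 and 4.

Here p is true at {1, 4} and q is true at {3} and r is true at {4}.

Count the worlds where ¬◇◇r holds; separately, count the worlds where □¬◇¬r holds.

3 and 1

For ¬◇◇r:
1: ◇◇r is F. ✓
2: ◇◇r is F. ✓
3: ◇◇r is F. ✓
4: ◇◇r is T. ✗
— 3 worlds.
For □¬◇¬r:
1: successors {2}; ¬◇¬r there: 2:F. ✗
2: successors {2, 3}; ¬◇¬r there: 2:F, 3:T. ✗
3: no successors, so □¬◇¬r holds vacuously. ✓
4: successors {2, 4}; ¬◇¬r there: 2:F, 4:F. ✗
— 1 world.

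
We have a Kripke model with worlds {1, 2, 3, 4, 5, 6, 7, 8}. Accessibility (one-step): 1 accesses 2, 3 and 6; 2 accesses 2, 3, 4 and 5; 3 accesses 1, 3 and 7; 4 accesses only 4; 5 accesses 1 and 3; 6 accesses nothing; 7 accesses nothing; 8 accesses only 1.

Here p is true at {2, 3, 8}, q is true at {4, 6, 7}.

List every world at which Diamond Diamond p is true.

1: successors {2, 3, 6}; Diamond p there: 2:T, 3:T, 6:F. ✓
2: successors {2, 3, 4, 5}; Diamond p there: 2:T, 3:T, 4:F, 5:T. ✓
3: successors {1, 3, 7}; Diamond p there: 1:T, 3:T, 7:F. ✓
4: successors {4}; Diamond p there: 4:F. ✗
5: successors {1, 3}; Diamond p there: 1:T, 3:T. ✓
6: no successors, so Diamond Diamond p fails. ✗
7: no successors, so Diamond Diamond p fails. ✗
8: successors {1}; Diamond p there: 1:T. ✓

{1, 2, 3, 5, 8}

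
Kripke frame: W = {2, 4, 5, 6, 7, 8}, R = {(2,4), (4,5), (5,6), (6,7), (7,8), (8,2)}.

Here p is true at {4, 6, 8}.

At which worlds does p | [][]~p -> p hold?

{4, 6, 8}

2: p | [][]~p is T, p is F. ✗
4: p | [][]~p is T, p is T. ✓
5: p | [][]~p is T, p is F. ✗
6: p | [][]~p is T, p is T. ✓
7: p | [][]~p is T, p is F. ✗
8: p | [][]~p is T, p is T. ✓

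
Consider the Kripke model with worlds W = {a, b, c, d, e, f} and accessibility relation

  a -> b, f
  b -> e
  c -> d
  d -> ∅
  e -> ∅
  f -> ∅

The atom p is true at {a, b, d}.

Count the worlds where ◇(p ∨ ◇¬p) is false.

4

a: successors {b, f}; p ∨ ◇¬p there: b:T, f:F. ✓
b: successors {e}; p ∨ ◇¬p there: e:F. ✗
c: successors {d}; p ∨ ◇¬p there: d:T. ✓
d: no successors, so ◇(p ∨ ◇¬p) fails. ✗
e: no successors, so ◇(p ∨ ◇¬p) fails. ✗
f: no successors, so ◇(p ∨ ◇¬p) fails. ✗
Satisfying worlds: {a, c}.
So ◇(p ∨ ◇¬p) fails at the other 4 worlds.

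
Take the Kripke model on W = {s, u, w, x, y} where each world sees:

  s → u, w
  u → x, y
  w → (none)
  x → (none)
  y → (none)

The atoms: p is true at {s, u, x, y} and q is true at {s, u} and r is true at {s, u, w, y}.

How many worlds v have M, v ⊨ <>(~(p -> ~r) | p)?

2

s: successors {u, w}; ~(p -> ~r) | p there: u:T, w:F. ✓
u: successors {x, y}; ~(p -> ~r) | p there: x:T, y:T. ✓
w: no successors, so <>(~(p -> ~r) | p) fails. ✗
x: no successors, so <>(~(p -> ~r) | p) fails. ✗
y: no successors, so <>(~(p -> ~r) | p) fails. ✗
Satisfying worlds: {s, u}.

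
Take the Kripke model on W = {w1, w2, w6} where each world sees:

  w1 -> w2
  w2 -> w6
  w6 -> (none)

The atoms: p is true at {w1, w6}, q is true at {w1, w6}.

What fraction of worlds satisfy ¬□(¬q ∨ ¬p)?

1/3

w1: □(¬q ∨ ¬p) is T. ✗
w2: □(¬q ∨ ¬p) is F. ✓
w6: □(¬q ∨ ¬p) is T. ✗
That's 1 of 3 worlds, so 1/3.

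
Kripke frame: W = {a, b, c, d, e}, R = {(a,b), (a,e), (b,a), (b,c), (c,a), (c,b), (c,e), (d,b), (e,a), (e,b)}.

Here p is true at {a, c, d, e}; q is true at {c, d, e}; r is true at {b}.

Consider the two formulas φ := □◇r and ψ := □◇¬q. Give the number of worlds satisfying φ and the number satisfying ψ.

For □◇r:
a: successors {b, e}; ◇r there: b:F, e:T. ✗
b: successors {a, c}; ◇r there: a:T, c:T. ✓
c: successors {a, b, e}; ◇r there: a:T, b:F, e:T. ✗
d: successors {b}; ◇r there: b:F. ✗
e: successors {a, b}; ◇r there: a:T, b:F. ✗
— 1 world.
For □◇¬q:
a: successors {b, e}; ◇¬q there: b:T, e:T. ✓
b: successors {a, c}; ◇¬q there: a:T, c:T. ✓
c: successors {a, b, e}; ◇¬q there: a:T, b:T, e:T. ✓
d: successors {b}; ◇¬q there: b:T. ✓
e: successors {a, b}; ◇¬q there: a:T, b:T. ✓
— 5 worlds.

1 and 5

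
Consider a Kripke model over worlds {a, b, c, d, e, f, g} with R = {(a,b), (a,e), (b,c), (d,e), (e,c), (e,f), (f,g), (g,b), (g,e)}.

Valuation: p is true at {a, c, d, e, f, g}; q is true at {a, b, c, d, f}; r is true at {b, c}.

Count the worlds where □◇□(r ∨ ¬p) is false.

2

a: successors {b, e}; ◇□(r ∨ ¬p) there: b:T, e:T. ✓
b: successors {c}; ◇□(r ∨ ¬p) there: c:F. ✗
c: no successors, so □◇□(r ∨ ¬p) holds vacuously. ✓
d: successors {e}; ◇□(r ∨ ¬p) there: e:T. ✓
e: successors {c, f}; ◇□(r ∨ ¬p) there: c:F, f:F. ✗
f: successors {g}; ◇□(r ∨ ¬p) there: g:T. ✓
g: successors {b, e}; ◇□(r ∨ ¬p) there: b:T, e:T. ✓
Satisfying worlds: {a, c, d, f, g}.
So □◇□(r ∨ ¬p) fails at the other 2 worlds.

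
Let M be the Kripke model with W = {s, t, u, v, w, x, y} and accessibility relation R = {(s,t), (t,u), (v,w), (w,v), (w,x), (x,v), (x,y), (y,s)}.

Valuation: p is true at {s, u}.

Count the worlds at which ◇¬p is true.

4

s: successors {t}; ¬p there: t:T. ✓
t: successors {u}; ¬p there: u:F. ✗
u: no successors, so ◇¬p fails. ✗
v: successors {w}; ¬p there: w:T. ✓
w: successors {v, x}; ¬p there: v:T, x:T. ✓
x: successors {v, y}; ¬p there: v:T, y:T. ✓
y: successors {s}; ¬p there: s:F. ✗
Satisfying worlds: {s, v, w, x}.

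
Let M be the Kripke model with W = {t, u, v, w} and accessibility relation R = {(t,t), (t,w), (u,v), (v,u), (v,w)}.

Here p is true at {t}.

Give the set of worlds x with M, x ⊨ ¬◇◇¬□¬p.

{u, v, w}

t: ◇◇¬□¬p is T. ✗
u: ◇◇¬□¬p is F. ✓
v: ◇◇¬□¬p is F. ✓
w: ◇◇¬□¬p is F. ✓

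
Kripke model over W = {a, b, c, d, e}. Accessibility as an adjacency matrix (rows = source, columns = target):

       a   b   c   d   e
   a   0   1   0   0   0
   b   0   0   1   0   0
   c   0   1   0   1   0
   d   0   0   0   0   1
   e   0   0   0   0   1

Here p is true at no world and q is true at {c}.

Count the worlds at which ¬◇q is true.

4

a: ◇q is F. ✓
b: ◇q is T. ✗
c: ◇q is F. ✓
d: ◇q is F. ✓
e: ◇q is F. ✓
Satisfying worlds: {a, c, d, e}.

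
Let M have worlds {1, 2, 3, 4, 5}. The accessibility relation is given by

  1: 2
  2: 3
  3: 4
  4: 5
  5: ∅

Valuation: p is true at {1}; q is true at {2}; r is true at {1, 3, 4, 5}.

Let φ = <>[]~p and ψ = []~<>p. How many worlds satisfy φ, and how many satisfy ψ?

For <>[]~p:
1: successors {2}; []~p there: 2:T. ✓
2: successors {3}; []~p there: 3:T. ✓
3: successors {4}; []~p there: 4:T. ✓
4: successors {5}; []~p there: 5:T. ✓
5: no successors, so <>[]~p fails. ✗
— 4 worlds.
For []~<>p:
1: successors {2}; ~<>p there: 2:T. ✓
2: successors {3}; ~<>p there: 3:T. ✓
3: successors {4}; ~<>p there: 4:T. ✓
4: successors {5}; ~<>p there: 5:T. ✓
5: no successors, so []~<>p holds vacuously. ✓
— 5 worlds.

4 and 5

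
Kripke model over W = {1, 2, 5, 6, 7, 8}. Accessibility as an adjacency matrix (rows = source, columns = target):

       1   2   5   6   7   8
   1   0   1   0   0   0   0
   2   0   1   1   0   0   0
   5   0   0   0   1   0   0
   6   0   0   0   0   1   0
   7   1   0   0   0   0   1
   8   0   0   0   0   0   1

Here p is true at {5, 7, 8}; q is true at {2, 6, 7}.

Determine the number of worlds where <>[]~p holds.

2

1: successors {2}; []~p there: 2:F. ✗
2: successors {2, 5}; []~p there: 2:F, 5:T. ✓
5: successors {6}; []~p there: 6:F. ✗
6: successors {7}; []~p there: 7:F. ✗
7: successors {1, 8}; []~p there: 1:T, 8:F. ✓
8: successors {8}; []~p there: 8:F. ✗
Satisfying worlds: {2, 7}.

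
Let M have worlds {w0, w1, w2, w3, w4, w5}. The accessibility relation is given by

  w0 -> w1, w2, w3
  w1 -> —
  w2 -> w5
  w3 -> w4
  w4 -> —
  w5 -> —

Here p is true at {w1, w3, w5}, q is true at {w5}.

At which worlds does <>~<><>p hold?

w0: successors {w1, w2, w3}; ~<><>p there: w1:T, w2:T, w3:T. ✓
w1: no successors, so <>~<><>p fails. ✗
w2: successors {w5}; ~<><>p there: w5:T. ✓
w3: successors {w4}; ~<><>p there: w4:T. ✓
w4: no successors, so <>~<><>p fails. ✗
w5: no successors, so <>~<><>p fails. ✗

{w0, w2, w3}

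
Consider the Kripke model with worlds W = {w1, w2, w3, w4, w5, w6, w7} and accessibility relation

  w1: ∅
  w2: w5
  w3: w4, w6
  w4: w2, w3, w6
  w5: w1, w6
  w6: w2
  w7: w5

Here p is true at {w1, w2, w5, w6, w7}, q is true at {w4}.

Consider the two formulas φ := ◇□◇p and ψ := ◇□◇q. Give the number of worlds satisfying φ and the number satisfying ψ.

4 and 1

For ◇□◇p:
w1: no successors, so ◇□◇p fails. ✗
w2: successors {w5}; □◇p there: w5:F. ✗
w3: successors {w4, w6}; □◇p there: w4:T, w6:T. ✓
w4: successors {w2, w3, w6}; □◇p there: w2:T, w3:T, w6:T. ✓
w5: successors {w1, w6}; □◇p there: w1:T, w6:T. ✓
w6: successors {w2}; □◇p there: w2:T. ✓
w7: successors {w5}; □◇p there: w5:F. ✗
— 4 worlds.
For ◇□◇q:
w1: no successors, so ◇□◇q fails. ✗
w2: successors {w5}; □◇q there: w5:F. ✗
w3: successors {w4, w6}; □◇q there: w4:F, w6:F. ✗
w4: successors {w2, w3, w6}; □◇q there: w2:F, w3:F, w6:F. ✗
w5: successors {w1, w6}; □◇q there: w1:T, w6:F. ✓
w6: successors {w2}; □◇q there: w2:F. ✗
w7: successors {w5}; □◇q there: w5:F. ✗
— 1 world.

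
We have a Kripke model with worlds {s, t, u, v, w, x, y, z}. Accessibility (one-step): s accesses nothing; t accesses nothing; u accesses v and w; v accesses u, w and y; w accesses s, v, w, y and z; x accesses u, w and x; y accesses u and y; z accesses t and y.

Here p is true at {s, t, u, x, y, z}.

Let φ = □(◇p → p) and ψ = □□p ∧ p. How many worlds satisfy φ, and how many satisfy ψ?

For □(◇p → p):
s: no successors, so □(◇p → p) holds vacuously. ✓
t: no successors, so □(◇p → p) holds vacuously. ✓
u: successors {v, w}; ◇p → p there: v:F, w:F. ✗
v: successors {u, w, y}; ◇p → p there: u:T, w:F, y:T. ✗
w: successors {s, v, w, y, z}; ◇p → p there: s:T, v:F, w:F, y:T, z:T. ✗
x: successors {u, w, x}; ◇p → p there: u:T, w:F, x:T. ✗
y: successors {u, y}; ◇p → p there: u:T, y:T. ✓
z: successors {t, y}; ◇p → p there: t:T, y:T. ✓
— 4 worlds.
For □□p ∧ p:
s: □□p is T, p is T. ✓
t: □□p is T, p is T. ✓
u: □□p is F, p is T. ✗
v: □□p is F, p is F. ✗
w: □□p is F, p is F. ✗
x: □□p is F, p is T. ✗
y: □□p is F, p is T. ✗
z: □□p is T, p is T. ✓
— 3 worlds.

4 and 3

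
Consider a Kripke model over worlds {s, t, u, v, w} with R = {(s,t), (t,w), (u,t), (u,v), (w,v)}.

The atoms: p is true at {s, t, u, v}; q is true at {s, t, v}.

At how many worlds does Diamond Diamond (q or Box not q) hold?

1

s: successors {t}; Diamond (q or Box not q) there: t:F. ✗
t: successors {w}; Diamond (q or Box not q) there: w:T. ✓
u: successors {t, v}; Diamond (q or Box not q) there: t:F, v:F. ✗
v: no successors, so Diamond Diamond (q or Box not q) fails. ✗
w: successors {v}; Diamond (q or Box not q) there: v:F. ✗
Satisfying worlds: {t}.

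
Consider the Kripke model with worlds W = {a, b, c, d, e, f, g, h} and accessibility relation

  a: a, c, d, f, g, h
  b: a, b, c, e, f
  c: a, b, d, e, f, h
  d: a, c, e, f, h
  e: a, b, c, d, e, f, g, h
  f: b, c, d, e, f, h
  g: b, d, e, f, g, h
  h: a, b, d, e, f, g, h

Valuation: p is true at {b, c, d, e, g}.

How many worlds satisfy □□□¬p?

0

a: successors {a, c, d, f, g, h}; □□¬p there: a:F, c:F, d:F, f:F, g:F, h:F. ✗
b: successors {a, b, c, e, f}; □□¬p there: a:F, b:F, c:F, e:F, f:F. ✗
c: successors {a, b, d, e, f, h}; □□¬p there: a:F, b:F, d:F, e:F, f:F, h:F. ✗
d: successors {a, c, e, f, h}; □□¬p there: a:F, c:F, e:F, f:F, h:F. ✗
e: successors {a, b, c, d, e, f, g, h}; □□¬p there: a:F, b:F, c:F, d:F, e:F, f:F, g:F, h:F. ✗
f: successors {b, c, d, e, f, h}; □□¬p there: b:F, c:F, d:F, e:F, f:F, h:F. ✗
g: successors {b, d, e, f, g, h}; □□¬p there: b:F, d:F, e:F, f:F, g:F, h:F. ✗
h: successors {a, b, d, e, f, g, h}; □□¬p there: a:F, b:F, d:F, e:F, f:F, g:F, h:F. ✗
Satisfying worlds: ∅.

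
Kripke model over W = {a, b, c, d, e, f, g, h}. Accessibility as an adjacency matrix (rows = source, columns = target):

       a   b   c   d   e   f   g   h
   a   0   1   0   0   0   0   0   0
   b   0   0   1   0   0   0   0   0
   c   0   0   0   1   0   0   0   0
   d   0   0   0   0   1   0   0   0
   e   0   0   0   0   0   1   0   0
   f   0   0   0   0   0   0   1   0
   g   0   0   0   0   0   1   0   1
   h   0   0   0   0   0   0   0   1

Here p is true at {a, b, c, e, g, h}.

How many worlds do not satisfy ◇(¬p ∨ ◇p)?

a: successors {b}; ¬p ∨ ◇p there: b:T. ✓
b: successors {c}; ¬p ∨ ◇p there: c:F. ✗
c: successors {d}; ¬p ∨ ◇p there: d:T. ✓
d: successors {e}; ¬p ∨ ◇p there: e:F. ✗
e: successors {f}; ¬p ∨ ◇p there: f:T. ✓
f: successors {g}; ¬p ∨ ◇p there: g:T. ✓
g: successors {f, h}; ¬p ∨ ◇p there: f:T, h:T. ✓
h: successors {h}; ¬p ∨ ◇p there: h:T. ✓
Satisfying worlds: {a, c, e, f, g, h}.
So ◇(¬p ∨ ◇p) fails at the other 2 worlds.

2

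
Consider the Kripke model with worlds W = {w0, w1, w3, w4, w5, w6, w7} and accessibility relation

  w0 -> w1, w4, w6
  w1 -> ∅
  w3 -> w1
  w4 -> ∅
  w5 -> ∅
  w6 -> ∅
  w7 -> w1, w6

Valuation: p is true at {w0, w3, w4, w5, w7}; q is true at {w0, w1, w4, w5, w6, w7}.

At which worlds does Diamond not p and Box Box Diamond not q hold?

{w0, w3, w7}

w0: Diamond not p is T, Box Box Diamond not q is T. ✓
w1: Diamond not p is F, Box Box Diamond not q is T. ✗
w3: Diamond not p is T, Box Box Diamond not q is T. ✓
w4: Diamond not p is F, Box Box Diamond not q is T. ✗
w5: Diamond not p is F, Box Box Diamond not q is T. ✗
w6: Diamond not p is F, Box Box Diamond not q is T. ✗
w7: Diamond not p is T, Box Box Diamond not q is T. ✓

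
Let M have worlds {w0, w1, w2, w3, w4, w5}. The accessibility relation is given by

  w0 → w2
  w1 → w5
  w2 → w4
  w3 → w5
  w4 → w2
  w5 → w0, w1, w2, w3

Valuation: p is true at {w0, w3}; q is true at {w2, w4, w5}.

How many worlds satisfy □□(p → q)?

4

w0: successors {w2}; □(p → q) there: w2:T. ✓
w1: successors {w5}; □(p → q) there: w5:F. ✗
w2: successors {w4}; □(p → q) there: w4:T. ✓
w3: successors {w5}; □(p → q) there: w5:F. ✗
w4: successors {w2}; □(p → q) there: w2:T. ✓
w5: successors {w0, w1, w2, w3}; □(p → q) there: w0:T, w1:T, w2:T, w3:T. ✓
Satisfying worlds: {w0, w2, w4, w5}.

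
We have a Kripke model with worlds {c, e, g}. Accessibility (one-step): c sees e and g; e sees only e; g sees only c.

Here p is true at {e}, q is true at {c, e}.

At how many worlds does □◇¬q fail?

2

c: successors {e, g}; ◇¬q there: e:F, g:F. ✗
e: successors {e}; ◇¬q there: e:F. ✗
g: successors {c}; ◇¬q there: c:T. ✓
Satisfying worlds: {g}.
So □◇¬q fails at the other 2 worlds.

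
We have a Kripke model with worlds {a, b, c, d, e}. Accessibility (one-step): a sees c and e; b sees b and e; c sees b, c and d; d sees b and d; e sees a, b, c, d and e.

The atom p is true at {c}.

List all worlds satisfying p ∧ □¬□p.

a: p is F, □¬□p is T. ✗
b: p is F, □¬□p is T. ✗
c: p is T, □¬□p is T. ✓
d: p is F, □¬□p is T. ✗
e: p is F, □¬□p is T. ✗

{c}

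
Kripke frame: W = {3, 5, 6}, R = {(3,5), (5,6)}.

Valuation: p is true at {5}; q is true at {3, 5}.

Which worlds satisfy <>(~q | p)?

{3, 5}

3: successors {5}; ~q | p there: 5:T. ✓
5: successors {6}; ~q | p there: 6:T. ✓
6: no successors, so <>(~q | p) fails. ✗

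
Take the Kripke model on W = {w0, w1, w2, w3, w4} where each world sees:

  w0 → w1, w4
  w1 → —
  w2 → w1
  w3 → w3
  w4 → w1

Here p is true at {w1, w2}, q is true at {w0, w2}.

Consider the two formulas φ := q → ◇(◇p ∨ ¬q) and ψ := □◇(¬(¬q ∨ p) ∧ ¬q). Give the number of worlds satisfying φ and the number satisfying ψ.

5 and 1

For q → ◇(◇p ∨ ¬q):
w0: q is T, ◇(◇p ∨ ¬q) is T. ✓
w1: q is F, ◇(◇p ∨ ¬q) is F. ✓
w2: q is T, ◇(◇p ∨ ¬q) is T. ✓
w3: q is F, ◇(◇p ∨ ¬q) is T. ✓
w4: q is F, ◇(◇p ∨ ¬q) is T. ✓
— 5 worlds.
For □◇(¬(¬q ∨ p) ∧ ¬q):
w0: successors {w1, w4}; ◇(¬(¬q ∨ p) ∧ ¬q) there: w1:F, w4:F. ✗
w1: no successors, so □◇(¬(¬q ∨ p) ∧ ¬q) holds vacuously. ✓
w2: successors {w1}; ◇(¬(¬q ∨ p) ∧ ¬q) there: w1:F. ✗
w3: successors {w3}; ◇(¬(¬q ∨ p) ∧ ¬q) there: w3:F. ✗
w4: successors {w1}; ◇(¬(¬q ∨ p) ∧ ¬q) there: w1:F. ✗
— 1 world.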